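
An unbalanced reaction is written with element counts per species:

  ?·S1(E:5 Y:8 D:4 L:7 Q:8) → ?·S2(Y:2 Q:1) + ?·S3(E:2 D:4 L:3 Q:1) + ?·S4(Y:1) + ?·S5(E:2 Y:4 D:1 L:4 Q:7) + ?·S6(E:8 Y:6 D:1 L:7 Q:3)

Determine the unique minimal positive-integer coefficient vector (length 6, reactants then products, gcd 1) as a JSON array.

Coefficients: [4, 5, 3, 4, 3, 1]

E: 4·5 = 20 | 5·0+3·2+4·0+3·2+1·8 = 20
Y: 4·8 = 32 | 5·2+3·0+4·1+3·4+1·6 = 32
D: 4·4 = 16 | 5·0+3·4+4·0+3·1+1·1 = 16
L: 4·7 = 28 | 5·0+3·3+4·0+3·4+1·7 = 28
Q: 4·8 = 32 | 5·1+3·1+4·0+3·7+1·3 = 32
gcd(4,5,3,4,3,1) = 1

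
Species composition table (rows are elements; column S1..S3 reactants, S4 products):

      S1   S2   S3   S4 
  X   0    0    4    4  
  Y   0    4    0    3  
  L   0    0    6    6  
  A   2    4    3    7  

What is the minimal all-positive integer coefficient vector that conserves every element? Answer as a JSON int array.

Coefficients: [2, 3, 4, 4]

X: 2·0+3·0+4·4 = 16 | 4·4 = 16
Y: 2·0+3·4+4·0 = 12 | 4·3 = 12
L: 2·0+3·0+4·6 = 24 | 4·6 = 24
A: 2·2+3·4+4·3 = 28 | 4·7 = 28
gcd(2,3,4,4) = 1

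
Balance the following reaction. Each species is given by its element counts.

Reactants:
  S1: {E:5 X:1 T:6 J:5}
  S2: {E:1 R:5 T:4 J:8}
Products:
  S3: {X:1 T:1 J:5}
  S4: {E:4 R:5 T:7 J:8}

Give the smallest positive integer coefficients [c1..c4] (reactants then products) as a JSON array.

E: 3·5+5·1 = 20 | 3·0+5·4 = 20
R: 3·0+5·5 = 25 | 3·0+5·5 = 25
X: 3·1+5·0 = 3 | 3·1+5·0 = 3
T: 3·6+5·4 = 38 | 3·1+5·7 = 38
J: 3·5+5·8 = 55 | 3·5+5·8 = 55
gcd(3,5,3,5) = 1

Coefficients: [3, 5, 3, 5]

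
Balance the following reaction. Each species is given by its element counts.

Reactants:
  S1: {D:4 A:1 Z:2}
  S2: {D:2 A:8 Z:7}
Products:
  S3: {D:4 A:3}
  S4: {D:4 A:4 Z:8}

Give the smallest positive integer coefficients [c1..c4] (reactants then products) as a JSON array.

Coefficients: [5, 2, 3, 3]

D: 5·4+2·2 = 24 | 3·4+3·4 = 24
A: 5·1+2·8 = 21 | 3·3+3·4 = 21
Z: 5·2+2·7 = 24 | 3·0+3·8 = 24
gcd(5,2,3,3) = 1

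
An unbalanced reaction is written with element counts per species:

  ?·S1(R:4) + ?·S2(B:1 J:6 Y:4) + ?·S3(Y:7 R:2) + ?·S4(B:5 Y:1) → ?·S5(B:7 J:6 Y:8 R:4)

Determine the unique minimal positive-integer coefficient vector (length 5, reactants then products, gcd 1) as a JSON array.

B: 4·0+5·1+2·0+6·5 = 35 | 5·7 = 35
J: 4·0+5·6+2·0+6·0 = 30 | 5·6 = 30
Y: 4·0+5·4+2·7+6·1 = 40 | 5·8 = 40
R: 4·4+5·0+2·2+6·0 = 20 | 5·4 = 20
gcd(4,5,2,6,5) = 1

Coefficients: [4, 5, 2, 6, 5]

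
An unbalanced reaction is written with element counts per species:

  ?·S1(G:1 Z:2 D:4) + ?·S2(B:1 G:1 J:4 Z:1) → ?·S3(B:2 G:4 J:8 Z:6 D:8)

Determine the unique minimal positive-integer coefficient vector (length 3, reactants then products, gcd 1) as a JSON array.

Coefficients: [2, 2, 1]

B: 2·0+2·1 = 2 | 1·2 = 2
G: 2·1+2·1 = 4 | 1·4 = 4
J: 2·0+2·4 = 8 | 1·8 = 8
Z: 2·2+2·1 = 6 | 1·6 = 6
D: 2·4+2·0 = 8 | 1·8 = 8
gcd(2,2,1) = 1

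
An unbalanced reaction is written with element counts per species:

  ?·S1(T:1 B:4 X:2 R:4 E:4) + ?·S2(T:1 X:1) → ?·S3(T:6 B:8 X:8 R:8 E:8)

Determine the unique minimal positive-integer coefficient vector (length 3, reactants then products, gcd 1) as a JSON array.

Coefficients: [2, 4, 1]

T: 2·1+4·1 = 6 | 1·6 = 6
B: 2·4+4·0 = 8 | 1·8 = 8
X: 2·2+4·1 = 8 | 1·8 = 8
R: 2·4+4·0 = 8 | 1·8 = 8
E: 2·4+4·0 = 8 | 1·8 = 8
gcd(2,4,1) = 1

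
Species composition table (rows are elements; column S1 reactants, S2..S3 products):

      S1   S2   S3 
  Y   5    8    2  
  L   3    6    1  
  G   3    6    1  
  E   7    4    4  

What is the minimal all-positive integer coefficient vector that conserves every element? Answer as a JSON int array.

Y: 4·5 = 20 | 1·8+6·2 = 20
L: 4·3 = 12 | 1·6+6·1 = 12
G: 4·3 = 12 | 1·6+6·1 = 12
E: 4·7 = 28 | 1·4+6·4 = 28
gcd(4,1,6) = 1

Coefficients: [4, 1, 6]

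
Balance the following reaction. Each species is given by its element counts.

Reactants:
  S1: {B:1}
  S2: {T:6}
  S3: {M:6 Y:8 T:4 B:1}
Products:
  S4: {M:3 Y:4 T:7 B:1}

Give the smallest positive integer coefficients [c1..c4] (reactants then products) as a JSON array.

Coefficients: [3, 5, 3, 6]

M: 3·0+5·0+3·6 = 18 | 6·3 = 18
Y: 3·0+5·0+3·8 = 24 | 6·4 = 24
T: 3·0+5·6+3·4 = 42 | 6·7 = 42
B: 3·1+5·0+3·1 = 6 | 6·1 = 6
gcd(3,5,3,6) = 1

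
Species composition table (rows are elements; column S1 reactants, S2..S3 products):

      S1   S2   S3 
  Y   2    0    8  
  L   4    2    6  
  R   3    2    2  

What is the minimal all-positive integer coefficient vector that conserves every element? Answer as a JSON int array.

Y: 4·2 = 8 | 5·0+1·8 = 8
L: 4·4 = 16 | 5·2+1·6 = 16
R: 4·3 = 12 | 5·2+1·2 = 12
gcd(4,5,1) = 1

Coefficients: [4, 5, 1]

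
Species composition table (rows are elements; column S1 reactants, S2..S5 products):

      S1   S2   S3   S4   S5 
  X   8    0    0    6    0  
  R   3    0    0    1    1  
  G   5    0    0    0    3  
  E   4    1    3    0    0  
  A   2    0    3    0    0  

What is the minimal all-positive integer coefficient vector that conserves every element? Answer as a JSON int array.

Coefficients: [3, 6, 2, 4, 5]

X: 3·8 = 24 | 6·0+2·0+4·6+5·0 = 24
R: 3·3 = 9 | 6·0+2·0+4·1+5·1 = 9
G: 3·5 = 15 | 6·0+2·0+4·0+5·3 = 15
E: 3·4 = 12 | 6·1+2·3+4·0+5·0 = 12
A: 3·2 = 6 | 6·0+2·3+4·0+5·0 = 6
gcd(3,6,2,4,5) = 1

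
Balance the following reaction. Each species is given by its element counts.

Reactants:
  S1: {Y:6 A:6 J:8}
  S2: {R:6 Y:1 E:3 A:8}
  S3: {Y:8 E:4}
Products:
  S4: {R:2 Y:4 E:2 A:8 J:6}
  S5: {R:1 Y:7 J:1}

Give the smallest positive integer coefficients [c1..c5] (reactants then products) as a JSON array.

R: 4·0+2·6+1·0 = 12 | 5·2+2·1 = 12
Y: 4·6+2·1+1·8 = 34 | 5·4+2·7 = 34
E: 4·0+2·3+1·4 = 10 | 5·2+2·0 = 10
A: 4·6+2·8+1·0 = 40 | 5·8+2·0 = 40
J: 4·8+2·0+1·0 = 32 | 5·6+2·1 = 32
gcd(4,2,1,5,2) = 1

Coefficients: [4, 2, 1, 5, 2]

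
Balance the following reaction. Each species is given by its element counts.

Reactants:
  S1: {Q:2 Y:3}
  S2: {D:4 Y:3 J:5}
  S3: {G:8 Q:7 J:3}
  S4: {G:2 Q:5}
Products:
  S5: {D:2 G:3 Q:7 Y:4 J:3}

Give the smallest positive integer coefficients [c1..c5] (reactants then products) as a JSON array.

Coefficients: [5, 3, 1, 5, 6]

D: 5·0+3·4+1·0+5·0 = 12 | 6·2 = 12
G: 5·0+3·0+1·8+5·2 = 18 | 6·3 = 18
Q: 5·2+3·0+1·7+5·5 = 42 | 6·7 = 42
Y: 5·3+3·3+1·0+5·0 = 24 | 6·4 = 24
J: 5·0+3·5+1·3+5·0 = 18 | 6·3 = 18
gcd(5,3,1,5,6) = 1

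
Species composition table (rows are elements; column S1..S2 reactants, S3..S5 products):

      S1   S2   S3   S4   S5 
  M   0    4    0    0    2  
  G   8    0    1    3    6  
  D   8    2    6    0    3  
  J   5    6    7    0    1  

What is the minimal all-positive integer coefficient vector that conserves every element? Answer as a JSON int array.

M: 6·0+3·4 = 12 | 6·0+2·0+6·2 = 12
G: 6·8+3·0 = 48 | 6·1+2·3+6·6 = 48
D: 6·8+3·2 = 54 | 6·6+2·0+6·3 = 54
J: 6·5+3·6 = 48 | 6·7+2·0+6·1 = 48
gcd(6,3,6,2,6) = 1

Coefficients: [6, 3, 6, 2, 6]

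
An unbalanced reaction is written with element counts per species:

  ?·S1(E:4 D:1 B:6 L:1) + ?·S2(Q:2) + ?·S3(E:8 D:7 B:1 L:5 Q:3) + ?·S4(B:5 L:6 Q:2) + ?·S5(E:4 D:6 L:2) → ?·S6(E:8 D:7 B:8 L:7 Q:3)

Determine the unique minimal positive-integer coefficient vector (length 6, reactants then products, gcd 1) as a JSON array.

Coefficients: [4, 3, 1, 3, 4, 5]

E: 4·4+3·0+1·8+3·0+4·4 = 40 | 5·8 = 40
D: 4·1+3·0+1·7+3·0+4·6 = 35 | 5·7 = 35
B: 4·6+3·0+1·1+3·5+4·0 = 40 | 5·8 = 40
L: 4·1+3·0+1·5+3·6+4·2 = 35 | 5·7 = 35
Q: 4·0+3·2+1·3+3·2+4·0 = 15 | 5·3 = 15
gcd(4,3,1,3,4,5) = 1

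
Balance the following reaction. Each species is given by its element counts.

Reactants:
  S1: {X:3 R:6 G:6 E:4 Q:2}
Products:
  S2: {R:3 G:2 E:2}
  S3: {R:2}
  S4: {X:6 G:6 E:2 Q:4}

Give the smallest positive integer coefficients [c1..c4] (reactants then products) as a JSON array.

X: 4·3 = 12 | 6·0+3·0+2·6 = 12
R: 4·6 = 24 | 6·3+3·2+2·0 = 24
G: 4·6 = 24 | 6·2+3·0+2·6 = 24
E: 4·4 = 16 | 6·2+3·0+2·2 = 16
Q: 4·2 = 8 | 6·0+3·0+2·4 = 8
gcd(4,6,3,2) = 1

Coefficients: [4, 6, 3, 2]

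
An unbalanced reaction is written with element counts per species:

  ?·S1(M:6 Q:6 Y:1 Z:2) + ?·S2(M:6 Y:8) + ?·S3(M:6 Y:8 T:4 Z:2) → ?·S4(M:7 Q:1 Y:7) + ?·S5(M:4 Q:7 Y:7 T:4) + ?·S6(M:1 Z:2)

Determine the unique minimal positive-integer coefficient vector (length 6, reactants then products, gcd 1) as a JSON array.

M: 2·6+4·6+1·6 = 42 | 5·7+1·4+3·1 = 42
Q: 2·6+4·0+1·0 = 12 | 5·1+1·7+3·0 = 12
Y: 2·1+4·8+1·8 = 42 | 5·7+1·7+3·0 = 42
T: 2·0+4·0+1·4 = 4 | 5·0+1·4+3·0 = 4
Z: 2·2+4·0+1·2 = 6 | 5·0+1·0+3·2 = 6
gcd(2,4,1,5,1,3) = 1

Coefficients: [2, 4, 1, 5, 1, 3]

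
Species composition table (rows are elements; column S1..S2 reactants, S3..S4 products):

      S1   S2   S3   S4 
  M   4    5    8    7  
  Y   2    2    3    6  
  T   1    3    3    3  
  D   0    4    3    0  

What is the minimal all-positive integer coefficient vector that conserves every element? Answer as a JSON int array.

M: 6·4+3·5 = 39 | 4·8+1·7 = 39
Y: 6·2+3·2 = 18 | 4·3+1·6 = 18
T: 6·1+3·3 = 15 | 4·3+1·3 = 15
D: 6·0+3·4 = 12 | 4·3+1·0 = 12
gcd(6,3,4,1) = 1

Coefficients: [6, 3, 4, 1]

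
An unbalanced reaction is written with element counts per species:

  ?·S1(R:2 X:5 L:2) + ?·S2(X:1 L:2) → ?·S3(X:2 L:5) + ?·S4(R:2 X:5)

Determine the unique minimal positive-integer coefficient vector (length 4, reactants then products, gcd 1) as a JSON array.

R: 1·2+4·0 = 2 | 2·0+1·2 = 2
X: 1·5+4·1 = 9 | 2·2+1·5 = 9
L: 1·2+4·2 = 10 | 2·5+1·0 = 10
gcd(1,4,2,1) = 1

Coefficients: [1, 4, 2, 1]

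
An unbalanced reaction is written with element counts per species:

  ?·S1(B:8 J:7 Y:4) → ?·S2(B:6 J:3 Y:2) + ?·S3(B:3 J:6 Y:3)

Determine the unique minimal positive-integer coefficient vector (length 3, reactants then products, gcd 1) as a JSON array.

B: 3·8 = 24 | 3·6+2·3 = 24
J: 3·7 = 21 | 3·3+2·6 = 21
Y: 3·4 = 12 | 3·2+2·3 = 12
gcd(3,3,2) = 1

Coefficients: [3, 3, 2]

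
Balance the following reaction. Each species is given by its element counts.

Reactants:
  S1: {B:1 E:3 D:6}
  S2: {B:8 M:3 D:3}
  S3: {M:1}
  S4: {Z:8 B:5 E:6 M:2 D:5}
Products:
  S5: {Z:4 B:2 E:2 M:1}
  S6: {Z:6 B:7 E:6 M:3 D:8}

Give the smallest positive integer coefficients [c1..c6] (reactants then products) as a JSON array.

Z: 2·0+2·0+3·0+6·8 = 48 | 3·4+6·6 = 48
B: 2·1+2·8+3·0+6·5 = 48 | 3·2+6·7 = 48
E: 2·3+2·0+3·0+6·6 = 42 | 3·2+6·6 = 42
M: 2·0+2·3+3·1+6·2 = 21 | 3·1+6·3 = 21
D: 2·6+2·3+3·0+6·5 = 48 | 3·0+6·8 = 48
gcd(2,2,3,6,3,6) = 1

Coefficients: [2, 2, 3, 6, 3, 6]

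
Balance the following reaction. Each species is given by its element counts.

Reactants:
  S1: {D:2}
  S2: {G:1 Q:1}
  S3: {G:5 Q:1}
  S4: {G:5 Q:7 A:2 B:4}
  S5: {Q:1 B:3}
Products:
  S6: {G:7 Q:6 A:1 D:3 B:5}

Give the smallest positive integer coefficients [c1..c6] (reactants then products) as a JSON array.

Coefficients: [6, 3, 3, 2, 4, 4]

G: 6·0+3·1+3·5+2·5+4·0 = 28 | 4·7 = 28
Q: 6·0+3·1+3·1+2·7+4·1 = 24 | 4·6 = 24
A: 6·0+3·0+3·0+2·2+4·0 = 4 | 4·1 = 4
D: 6·2+3·0+3·0+2·0+4·0 = 12 | 4·3 = 12
B: 6·0+3·0+3·0+2·4+4·3 = 20 | 4·5 = 20
gcd(6,3,3,2,4,4) = 1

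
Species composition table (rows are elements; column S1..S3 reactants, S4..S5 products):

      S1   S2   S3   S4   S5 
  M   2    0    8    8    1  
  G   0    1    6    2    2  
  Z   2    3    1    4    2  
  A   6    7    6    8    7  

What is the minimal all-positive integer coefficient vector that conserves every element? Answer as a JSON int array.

Coefficients: [3, 4, 2, 2, 6]

M: 3·2+4·0+2·8 = 22 | 2·8+6·1 = 22
G: 3·0+4·1+2·6 = 16 | 2·2+6·2 = 16
Z: 3·2+4·3+2·1 = 20 | 2·4+6·2 = 20
A: 3·6+4·7+2·6 = 58 | 2·8+6·7 = 58
gcd(3,4,2,2,6) = 1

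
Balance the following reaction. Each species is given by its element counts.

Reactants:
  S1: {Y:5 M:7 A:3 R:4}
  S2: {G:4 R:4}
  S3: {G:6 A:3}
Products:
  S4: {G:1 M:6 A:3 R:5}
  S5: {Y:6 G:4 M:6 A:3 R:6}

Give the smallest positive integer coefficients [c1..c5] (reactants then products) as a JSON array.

Y: 6·5+4·0+1·0 = 30 | 2·0+5·6 = 30
G: 6·0+4·4+1·6 = 22 | 2·1+5·4 = 22
M: 6·7+4·0+1·0 = 42 | 2·6+5·6 = 42
A: 6·3+4·0+1·3 = 21 | 2·3+5·3 = 21
R: 6·4+4·4+1·0 = 40 | 2·5+5·6 = 40
gcd(6,4,1,2,5) = 1

Coefficients: [6, 4, 1, 2, 5]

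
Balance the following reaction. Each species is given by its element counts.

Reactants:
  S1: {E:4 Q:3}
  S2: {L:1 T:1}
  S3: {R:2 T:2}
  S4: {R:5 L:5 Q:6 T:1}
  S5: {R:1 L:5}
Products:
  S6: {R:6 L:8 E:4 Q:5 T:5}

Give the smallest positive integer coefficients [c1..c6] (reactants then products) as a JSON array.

Coefficients: [3, 4, 5, 1, 3, 3]

R: 3·0+4·0+5·2+1·5+3·1 = 18 | 3·6 = 18
L: 3·0+4·1+5·0+1·5+3·5 = 24 | 3·8 = 24
E: 3·4+4·0+5·0+1·0+3·0 = 12 | 3·4 = 12
Q: 3·3+4·0+5·0+1·6+3·0 = 15 | 3·5 = 15
T: 3·0+4·1+5·2+1·1+3·0 = 15 | 3·5 = 15
gcd(3,4,5,1,3,3) = 1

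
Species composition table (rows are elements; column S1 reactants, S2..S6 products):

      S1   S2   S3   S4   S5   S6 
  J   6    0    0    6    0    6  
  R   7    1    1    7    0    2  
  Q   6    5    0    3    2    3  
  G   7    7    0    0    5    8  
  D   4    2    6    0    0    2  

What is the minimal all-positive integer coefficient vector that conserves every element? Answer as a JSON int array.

J: 6·6 = 36 | 2·0+3·0+5·6+4·0+1·6 = 36
R: 6·7 = 42 | 2·1+3·1+5·7+4·0+1·2 = 42
Q: 6·6 = 36 | 2·5+3·0+5·3+4·2+1·3 = 36
G: 6·7 = 42 | 2·7+3·0+5·0+4·5+1·8 = 42
D: 6·4 = 24 | 2·2+3·6+5·0+4·0+1·2 = 24
gcd(6,2,3,5,4,1) = 1

Coefficients: [6, 2, 3, 5, 4, 1]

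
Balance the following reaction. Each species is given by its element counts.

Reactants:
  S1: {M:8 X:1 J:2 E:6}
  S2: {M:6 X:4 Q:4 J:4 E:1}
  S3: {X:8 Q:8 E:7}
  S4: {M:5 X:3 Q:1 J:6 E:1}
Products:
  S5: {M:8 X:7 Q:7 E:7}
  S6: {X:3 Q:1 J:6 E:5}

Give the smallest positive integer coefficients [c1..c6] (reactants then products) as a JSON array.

M: 4·8+1·6+5·0+2·5 = 48 | 6·8+4·0 = 48
X: 4·1+1·4+5·8+2·3 = 54 | 6·7+4·3 = 54
Q: 4·0+1·4+5·8+2·1 = 46 | 6·7+4·1 = 46
J: 4·2+1·4+5·0+2·6 = 24 | 6·0+4·6 = 24
E: 4·6+1·1+5·7+2·1 = 62 | 6·7+4·5 = 62
gcd(4,1,5,2,6,4) = 1

Coefficients: [4, 1, 5, 2, 6, 4]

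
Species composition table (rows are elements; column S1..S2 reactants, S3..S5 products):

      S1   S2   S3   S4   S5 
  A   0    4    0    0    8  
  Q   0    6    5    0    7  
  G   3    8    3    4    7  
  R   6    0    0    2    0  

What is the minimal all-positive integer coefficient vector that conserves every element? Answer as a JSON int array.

A: 2·0+6·4 = 24 | 3·0+6·0+3·8 = 24
Q: 2·0+6·6 = 36 | 3·5+6·0+3·7 = 36
G: 2·3+6·8 = 54 | 3·3+6·4+3·7 = 54
R: 2·6+6·0 = 12 | 3·0+6·2+3·0 = 12
gcd(2,6,3,6,3) = 1

Coefficients: [2, 6, 3, 6, 3]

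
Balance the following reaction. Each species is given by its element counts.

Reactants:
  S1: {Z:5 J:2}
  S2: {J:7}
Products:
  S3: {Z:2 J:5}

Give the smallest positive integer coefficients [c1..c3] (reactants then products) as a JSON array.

Coefficients: [2, 3, 5]

Z: 2·5+3·0 = 10 | 5·2 = 10
J: 2·2+3·7 = 25 | 5·5 = 25
gcd(2,3,5) = 1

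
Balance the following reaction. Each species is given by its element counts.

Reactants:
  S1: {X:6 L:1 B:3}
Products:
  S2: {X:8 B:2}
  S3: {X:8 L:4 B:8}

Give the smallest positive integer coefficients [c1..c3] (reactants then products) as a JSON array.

X: 4·6 = 24 | 2·8+1·8 = 24
L: 4·1 = 4 | 2·0+1·4 = 4
B: 4·3 = 12 | 2·2+1·8 = 12
gcd(4,2,1) = 1

Coefficients: [4, 2, 1]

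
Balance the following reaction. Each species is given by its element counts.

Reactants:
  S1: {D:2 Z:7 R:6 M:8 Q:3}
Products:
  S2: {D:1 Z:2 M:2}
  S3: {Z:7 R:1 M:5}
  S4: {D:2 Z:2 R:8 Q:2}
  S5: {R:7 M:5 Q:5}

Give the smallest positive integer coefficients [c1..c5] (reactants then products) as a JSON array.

Coefficients: [4, 6, 2, 1, 2]

D: 4·2 = 8 | 6·1+2·0+1·2+2·0 = 8
Z: 4·7 = 28 | 6·2+2·7+1·2+2·0 = 28
R: 4·6 = 24 | 6·0+2·1+1·8+2·7 = 24
M: 4·8 = 32 | 6·2+2·5+1·0+2·5 = 32
Q: 4·3 = 12 | 6·0+2·0+1·2+2·5 = 12
gcd(4,6,2,1,2) = 1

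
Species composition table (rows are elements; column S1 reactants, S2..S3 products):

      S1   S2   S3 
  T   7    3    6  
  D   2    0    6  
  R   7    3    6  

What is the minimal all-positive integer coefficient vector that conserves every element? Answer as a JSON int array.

Coefficients: [3, 5, 1]

T: 3·7 = 21 | 5·3+1·6 = 21
D: 3·2 = 6 | 5·0+1·6 = 6
R: 3·7 = 21 | 5·3+1·6 = 21
gcd(3,5,1) = 1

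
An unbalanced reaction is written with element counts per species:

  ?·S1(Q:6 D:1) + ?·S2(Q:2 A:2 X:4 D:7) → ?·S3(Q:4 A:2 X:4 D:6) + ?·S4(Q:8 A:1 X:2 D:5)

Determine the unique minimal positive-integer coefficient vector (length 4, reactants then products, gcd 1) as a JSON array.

Coefficients: [5, 3, 1, 4]

Q: 5·6+3·2 = 36 | 1·4+4·8 = 36
A: 5·0+3·2 = 6 | 1·2+4·1 = 6
X: 5·0+3·4 = 12 | 1·4+4·2 = 12
D: 5·1+3·7 = 26 | 1·6+4·5 = 26
gcd(5,3,1,4) = 1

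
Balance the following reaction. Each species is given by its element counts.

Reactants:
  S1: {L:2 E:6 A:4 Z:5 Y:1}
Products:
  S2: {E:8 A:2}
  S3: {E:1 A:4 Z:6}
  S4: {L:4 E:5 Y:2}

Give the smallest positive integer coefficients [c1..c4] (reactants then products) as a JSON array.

L: 6·2 = 12 | 2·0+5·0+3·4 = 12
E: 6·6 = 36 | 2·8+5·1+3·5 = 36
A: 6·4 = 24 | 2·2+5·4+3·0 = 24
Z: 6·5 = 30 | 2·0+5·6+3·0 = 30
Y: 6·1 = 6 | 2·0+5·0+3·2 = 6
gcd(6,2,5,3) = 1

Coefficients: [6, 2, 5, 3]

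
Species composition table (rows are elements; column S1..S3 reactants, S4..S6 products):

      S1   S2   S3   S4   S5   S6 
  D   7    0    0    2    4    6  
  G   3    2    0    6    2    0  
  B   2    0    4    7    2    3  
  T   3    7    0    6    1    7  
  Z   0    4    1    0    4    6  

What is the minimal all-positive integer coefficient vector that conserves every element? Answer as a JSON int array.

Coefficients: [4, 4, 6, 3, 1, 3]

D: 4·7+4·0+6·0 = 28 | 3·2+1·4+3·6 = 28
G: 4·3+4·2+6·0 = 20 | 3·6+1·2+3·0 = 20
B: 4·2+4·0+6·4 = 32 | 3·7+1·2+3·3 = 32
T: 4·3+4·7+6·0 = 40 | 3·6+1·1+3·7 = 40
Z: 4·0+4·4+6·1 = 22 | 3·0+1·4+3·6 = 22
gcd(4,4,6,3,1,3) = 1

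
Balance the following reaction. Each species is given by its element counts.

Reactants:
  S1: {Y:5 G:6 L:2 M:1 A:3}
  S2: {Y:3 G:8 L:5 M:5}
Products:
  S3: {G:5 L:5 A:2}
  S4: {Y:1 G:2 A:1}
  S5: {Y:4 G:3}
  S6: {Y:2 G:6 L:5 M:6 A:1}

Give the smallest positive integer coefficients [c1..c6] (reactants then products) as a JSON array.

Coefficients: [5, 5, 2, 6, 6, 5]

Y: 5·5+5·3 = 40 | 2·0+6·1+6·4+5·2 = 40
G: 5·6+5·8 = 70 | 2·5+6·2+6·3+5·6 = 70
L: 5·2+5·5 = 35 | 2·5+6·0+6·0+5·5 = 35
M: 5·1+5·5 = 30 | 2·0+6·0+6·0+5·6 = 30
A: 5·3+5·0 = 15 | 2·2+6·1+6·0+5·1 = 15
gcd(5,5,2,6,6,5) = 1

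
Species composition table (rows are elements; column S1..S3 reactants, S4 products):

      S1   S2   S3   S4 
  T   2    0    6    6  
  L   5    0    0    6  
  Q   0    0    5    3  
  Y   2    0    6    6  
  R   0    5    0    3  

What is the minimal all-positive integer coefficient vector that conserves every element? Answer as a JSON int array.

T: 6·2+3·0+3·6 = 30 | 5·6 = 30
L: 6·5+3·0+3·0 = 30 | 5·6 = 30
Q: 6·0+3·0+3·5 = 15 | 5·3 = 15
Y: 6·2+3·0+3·6 = 30 | 5·6 = 30
R: 6·0+3·5+3·0 = 15 | 5·3 = 15
gcd(6,3,3,5) = 1

Coefficients: [6, 3, 3, 5]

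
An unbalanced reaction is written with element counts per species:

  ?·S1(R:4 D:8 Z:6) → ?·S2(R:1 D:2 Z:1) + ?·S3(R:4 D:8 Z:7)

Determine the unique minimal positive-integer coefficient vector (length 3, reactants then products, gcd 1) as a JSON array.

Coefficients: [3, 4, 2]

R: 3·4 = 12 | 4·1+2·4 = 12
D: 3·8 = 24 | 4·2+2·8 = 24
Z: 3·6 = 18 | 4·1+2·7 = 18
gcd(3,4,2) = 1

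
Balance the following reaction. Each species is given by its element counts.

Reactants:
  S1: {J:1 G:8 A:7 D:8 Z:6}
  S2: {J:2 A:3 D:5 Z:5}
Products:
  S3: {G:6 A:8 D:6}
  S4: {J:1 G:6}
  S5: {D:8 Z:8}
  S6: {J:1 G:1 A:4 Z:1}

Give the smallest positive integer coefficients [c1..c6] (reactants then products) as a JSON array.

Coefficients: [6, 2, 3, 4, 5, 6]

J: 6·1+2·2 = 10 | 3·0+4·1+5·0+6·1 = 10
G: 6·8+2·0 = 48 | 3·6+4·6+5·0+6·1 = 48
A: 6·7+2·3 = 48 | 3·8+4·0+5·0+6·4 = 48
D: 6·8+2·5 = 58 | 3·6+4·0+5·8+6·0 = 58
Z: 6·6+2·5 = 46 | 3·0+4·0+5·8+6·1 = 46
gcd(6,2,3,4,5,6) = 1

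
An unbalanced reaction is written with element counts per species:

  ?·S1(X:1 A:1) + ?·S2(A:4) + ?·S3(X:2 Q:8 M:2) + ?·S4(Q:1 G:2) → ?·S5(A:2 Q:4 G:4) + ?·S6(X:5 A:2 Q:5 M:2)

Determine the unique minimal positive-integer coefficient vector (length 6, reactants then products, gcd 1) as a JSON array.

X: 6·1+1·0+2·2+6·0 = 10 | 3·0+2·5 = 10
A: 6·1+1·4+2·0+6·0 = 10 | 3·2+2·2 = 10
Q: 6·0+1·0+2·8+6·1 = 22 | 3·4+2·5 = 22
M: 6·0+1·0+2·2+6·0 = 4 | 3·0+2·2 = 4
G: 6·0+1·0+2·0+6·2 = 12 | 3·4+2·0 = 12
gcd(6,1,2,6,3,2) = 1

Coefficients: [6, 1, 2, 6, 3, 2]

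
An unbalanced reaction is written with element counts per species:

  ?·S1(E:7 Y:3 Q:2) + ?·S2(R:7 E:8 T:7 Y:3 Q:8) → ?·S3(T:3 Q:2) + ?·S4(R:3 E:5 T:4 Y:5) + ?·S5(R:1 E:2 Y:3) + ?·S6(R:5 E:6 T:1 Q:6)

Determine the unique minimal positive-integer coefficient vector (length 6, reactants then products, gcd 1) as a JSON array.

R: 1·0+5·7 = 35 | 6·0+3·3+1·1+5·5 = 35
E: 1·7+5·8 = 47 | 6·0+3·5+1·2+5·6 = 47
T: 1·0+5·7 = 35 | 6·3+3·4+1·0+5·1 = 35
Y: 1·3+5·3 = 18 | 6·0+3·5+1·3+5·0 = 18
Q: 1·2+5·8 = 42 | 6·2+3·0+1·0+5·6 = 42
gcd(1,5,6,3,1,5) = 1

Coefficients: [1, 5, 6, 3, 1, 5]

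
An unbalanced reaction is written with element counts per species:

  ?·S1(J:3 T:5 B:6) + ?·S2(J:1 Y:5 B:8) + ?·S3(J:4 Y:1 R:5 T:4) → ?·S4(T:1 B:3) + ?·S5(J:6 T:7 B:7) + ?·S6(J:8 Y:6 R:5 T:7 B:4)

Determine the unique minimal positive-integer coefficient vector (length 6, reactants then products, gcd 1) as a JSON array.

J: 3·3+1·1+1·4 = 14 | 5·0+1·6+1·8 = 14
Y: 3·0+1·5+1·1 = 6 | 5·0+1·0+1·6 = 6
R: 3·0+1·0+1·5 = 5 | 5·0+1·0+1·5 = 5
T: 3·5+1·0+1·4 = 19 | 5·1+1·7+1·7 = 19
B: 3·6+1·8+1·0 = 26 | 5·3+1·7+1·4 = 26
gcd(3,1,1,5,1,1) = 1

Coefficients: [3, 1, 1, 5, 1, 1]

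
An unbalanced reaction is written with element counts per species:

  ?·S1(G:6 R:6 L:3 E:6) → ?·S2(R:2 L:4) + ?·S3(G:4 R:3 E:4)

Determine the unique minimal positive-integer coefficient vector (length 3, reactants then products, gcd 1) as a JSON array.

G: 4·6 = 24 | 3·0+6·4 = 24
R: 4·6 = 24 | 3·2+6·3 = 24
L: 4·3 = 12 | 3·4+6·0 = 12
E: 4·6 = 24 | 3·0+6·4 = 24
gcd(4,3,6) = 1

Coefficients: [4, 3, 6]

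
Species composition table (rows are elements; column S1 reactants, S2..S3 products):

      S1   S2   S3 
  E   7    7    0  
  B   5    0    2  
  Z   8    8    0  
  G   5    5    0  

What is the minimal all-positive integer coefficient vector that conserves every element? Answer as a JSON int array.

E: 2·7 = 14 | 2·7+5·0 = 14
B: 2·5 = 10 | 2·0+5·2 = 10
Z: 2·8 = 16 | 2·8+5·0 = 16
G: 2·5 = 10 | 2·5+5·0 = 10
gcd(2,2,5) = 1

Coefficients: [2, 2, 5]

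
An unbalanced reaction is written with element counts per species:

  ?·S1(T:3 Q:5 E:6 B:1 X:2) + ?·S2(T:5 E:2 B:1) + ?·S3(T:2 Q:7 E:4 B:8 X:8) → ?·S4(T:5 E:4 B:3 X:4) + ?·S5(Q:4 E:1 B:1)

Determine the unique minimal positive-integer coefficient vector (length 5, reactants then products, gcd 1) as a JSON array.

T: 2·3+3·5+2·2 = 25 | 5·5+6·0 = 25
Q: 2·5+3·0+2·7 = 24 | 5·0+6·4 = 24
E: 2·6+3·2+2·4 = 26 | 5·4+6·1 = 26
B: 2·1+3·1+2·8 = 21 | 5·3+6·1 = 21
X: 2·2+3·0+2·8 = 20 | 5·4+6·0 = 20
gcd(2,3,2,5,6) = 1

Coefficients: [2, 3, 2, 5, 6]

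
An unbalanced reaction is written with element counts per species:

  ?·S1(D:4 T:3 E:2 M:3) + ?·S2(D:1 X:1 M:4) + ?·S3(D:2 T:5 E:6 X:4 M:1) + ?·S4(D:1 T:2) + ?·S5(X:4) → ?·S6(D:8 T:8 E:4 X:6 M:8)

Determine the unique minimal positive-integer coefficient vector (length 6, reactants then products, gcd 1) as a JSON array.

Coefficients: [5, 4, 1, 6, 4, 4]

D: 5·4+4·1+1·2+6·1+4·0 = 32 | 4·8 = 32
T: 5·3+4·0+1·5+6·2+4·0 = 32 | 4·8 = 32
E: 5·2+4·0+1·6+6·0+4·0 = 16 | 4·4 = 16
X: 5·0+4·1+1·4+6·0+4·4 = 24 | 4·6 = 24
M: 5·3+4·4+1·1+6·0+4·0 = 32 | 4·8 = 32
gcd(5,4,1,6,4,4) = 1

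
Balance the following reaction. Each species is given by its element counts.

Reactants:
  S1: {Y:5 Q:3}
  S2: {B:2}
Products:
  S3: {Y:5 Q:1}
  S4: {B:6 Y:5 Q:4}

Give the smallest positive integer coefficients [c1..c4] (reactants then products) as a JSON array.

B: 3·0+6·2 = 12 | 1·0+2·6 = 12
Y: 3·5+6·0 = 15 | 1·5+2·5 = 15
Q: 3·3+6·0 = 9 | 1·1+2·4 = 9
gcd(3,6,1,2) = 1

Coefficients: [3, 6, 1, 2]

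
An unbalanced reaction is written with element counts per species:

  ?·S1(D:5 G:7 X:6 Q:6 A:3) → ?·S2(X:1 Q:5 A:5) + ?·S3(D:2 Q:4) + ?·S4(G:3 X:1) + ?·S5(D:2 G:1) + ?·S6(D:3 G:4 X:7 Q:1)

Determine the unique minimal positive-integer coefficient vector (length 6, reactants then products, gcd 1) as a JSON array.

D: 5·5 = 25 | 3·0+3·2+6·0+5·2+3·3 = 25
G: 5·7 = 35 | 3·0+3·0+6·3+5·1+3·4 = 35
X: 5·6 = 30 | 3·1+3·0+6·1+5·0+3·7 = 30
Q: 5·6 = 30 | 3·5+3·4+6·0+5·0+3·1 = 30
A: 5·3 = 15 | 3·5+3·0+6·0+5·0+3·0 = 15
gcd(5,3,3,6,5,3) = 1

Coefficients: [5, 3, 3, 6, 5, 3]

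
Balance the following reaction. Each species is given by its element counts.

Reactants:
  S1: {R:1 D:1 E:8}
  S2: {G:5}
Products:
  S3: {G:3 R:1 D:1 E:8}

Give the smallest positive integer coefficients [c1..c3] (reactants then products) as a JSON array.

G: 5·0+3·5 = 15 | 5·3 = 15
R: 5·1+3·0 = 5 | 5·1 = 5
D: 5·1+3·0 = 5 | 5·1 = 5
E: 5·8+3·0 = 40 | 5·8 = 40
gcd(5,3,5) = 1

Coefficients: [5, 3, 5]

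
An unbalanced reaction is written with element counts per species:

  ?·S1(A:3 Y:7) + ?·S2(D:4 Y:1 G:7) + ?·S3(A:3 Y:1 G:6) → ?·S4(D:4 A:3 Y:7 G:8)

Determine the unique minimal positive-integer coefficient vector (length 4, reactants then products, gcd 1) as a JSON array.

Coefficients: [5, 6, 1, 6]

D: 5·0+6·4+1·0 = 24 | 6·4 = 24
A: 5·3+6·0+1·3 = 18 | 6·3 = 18
Y: 5·7+6·1+1·1 = 42 | 6·7 = 42
G: 5·0+6·7+1·6 = 48 | 6·8 = 48
gcd(5,6,1,6) = 1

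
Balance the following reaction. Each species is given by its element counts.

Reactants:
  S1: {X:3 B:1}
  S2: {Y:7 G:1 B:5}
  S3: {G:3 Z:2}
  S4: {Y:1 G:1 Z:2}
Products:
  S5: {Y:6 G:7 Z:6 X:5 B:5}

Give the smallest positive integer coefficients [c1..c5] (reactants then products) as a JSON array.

Y: 5·0+2·7+5·0+4·1 = 18 | 3·6 = 18
G: 5·0+2·1+5·3+4·1 = 21 | 3·7 = 21
Z: 5·0+2·0+5·2+4·2 = 18 | 3·6 = 18
X: 5·3+2·0+5·0+4·0 = 15 | 3·5 = 15
B: 5·1+2·5+5·0+4·0 = 15 | 3·5 = 15
gcd(5,2,5,4,3) = 1

Coefficients: [5, 2, 5, 4, 3]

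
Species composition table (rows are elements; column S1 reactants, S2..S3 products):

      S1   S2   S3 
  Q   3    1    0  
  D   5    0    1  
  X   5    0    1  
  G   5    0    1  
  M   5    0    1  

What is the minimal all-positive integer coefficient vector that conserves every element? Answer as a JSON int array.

Coefficients: [1, 3, 5]

Q: 1·3 = 3 | 3·1+5·0 = 3
D: 1·5 = 5 | 3·0+5·1 = 5
X: 1·5 = 5 | 3·0+5·1 = 5
G: 1·5 = 5 | 3·0+5·1 = 5
M: 1·5 = 5 | 3·0+5·1 = 5
gcd(1,3,5) = 1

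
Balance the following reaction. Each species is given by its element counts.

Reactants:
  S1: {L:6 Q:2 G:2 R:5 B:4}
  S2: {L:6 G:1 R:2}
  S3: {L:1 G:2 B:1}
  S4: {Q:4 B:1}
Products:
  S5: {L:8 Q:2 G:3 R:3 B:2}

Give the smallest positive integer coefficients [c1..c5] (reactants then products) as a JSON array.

Coefficients: [1, 5, 4, 2, 5]

L: 1·6+5·6+4·1+2·0 = 40 | 5·8 = 40
Q: 1·2+5·0+4·0+2·4 = 10 | 5·2 = 10
G: 1·2+5·1+4·2+2·0 = 15 | 5·3 = 15
R: 1·5+5·2+4·0+2·0 = 15 | 5·3 = 15
B: 1·4+5·0+4·1+2·1 = 10 | 5·2 = 10
gcd(1,5,4,2,5) = 1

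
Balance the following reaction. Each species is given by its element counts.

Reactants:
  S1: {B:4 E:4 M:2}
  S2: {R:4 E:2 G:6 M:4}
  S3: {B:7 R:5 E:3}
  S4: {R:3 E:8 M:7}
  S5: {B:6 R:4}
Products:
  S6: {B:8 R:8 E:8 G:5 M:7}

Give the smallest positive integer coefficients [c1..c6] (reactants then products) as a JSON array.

B: 4·4+5·0+2·7+2·0+3·6 = 48 | 6·8 = 48
R: 4·0+5·4+2·5+2·3+3·4 = 48 | 6·8 = 48
E: 4·4+5·2+2·3+2·8+3·0 = 48 | 6·8 = 48
G: 4·0+5·6+2·0+2·0+3·0 = 30 | 6·5 = 30
M: 4·2+5·4+2·0+2·7+3·0 = 42 | 6·7 = 42
gcd(4,5,2,2,3,6) = 1

Coefficients: [4, 5, 2, 2, 3, 6]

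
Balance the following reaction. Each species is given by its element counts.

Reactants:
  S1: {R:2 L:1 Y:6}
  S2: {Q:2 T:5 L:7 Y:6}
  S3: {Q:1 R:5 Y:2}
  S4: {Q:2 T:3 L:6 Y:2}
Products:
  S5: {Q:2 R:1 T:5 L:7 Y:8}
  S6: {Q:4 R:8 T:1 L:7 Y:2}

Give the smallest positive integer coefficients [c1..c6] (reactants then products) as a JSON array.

Q: 2·0+5·2+2·1+2·2 = 16 | 6·2+1·4 = 16
R: 2·2+5·0+2·5+2·0 = 14 | 6·1+1·8 = 14
T: 2·0+5·5+2·0+2·3 = 31 | 6·5+1·1 = 31
L: 2·1+5·7+2·0+2·6 = 49 | 6·7+1·7 = 49
Y: 2·6+5·6+2·2+2·2 = 50 | 6·8+1·2 = 50
gcd(2,5,2,2,6,1) = 1

Coefficients: [2, 5, 2, 2, 6, 1]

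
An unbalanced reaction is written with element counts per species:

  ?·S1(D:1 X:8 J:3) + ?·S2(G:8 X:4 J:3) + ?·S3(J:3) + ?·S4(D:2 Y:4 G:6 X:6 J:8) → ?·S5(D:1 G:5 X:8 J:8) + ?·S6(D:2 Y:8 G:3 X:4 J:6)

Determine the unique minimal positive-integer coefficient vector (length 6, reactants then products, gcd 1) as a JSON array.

D: 3·1+2·0+5·0+2·2 = 7 | 5·1+1·2 = 7
Y: 3·0+2·0+5·0+2·4 = 8 | 5·0+1·8 = 8
G: 3·0+2·8+5·0+2·6 = 28 | 5·5+1·3 = 28
X: 3·8+2·4+5·0+2·6 = 44 | 5·8+1·4 = 44
J: 3·3+2·3+5·3+2·8 = 46 | 5·8+1·6 = 46
gcd(3,2,5,2,5,1) = 1

Coefficients: [3, 2, 5, 2, 5, 1]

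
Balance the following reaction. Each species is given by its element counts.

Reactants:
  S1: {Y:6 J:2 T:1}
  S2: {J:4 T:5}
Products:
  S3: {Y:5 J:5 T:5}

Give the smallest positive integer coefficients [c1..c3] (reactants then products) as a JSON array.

Y: 5·6+5·0 = 30 | 6·5 = 30
J: 5·2+5·4 = 30 | 6·5 = 30
T: 5·1+5·5 = 30 | 6·5 = 30
gcd(5,5,6) = 1

Coefficients: [5, 5, 6]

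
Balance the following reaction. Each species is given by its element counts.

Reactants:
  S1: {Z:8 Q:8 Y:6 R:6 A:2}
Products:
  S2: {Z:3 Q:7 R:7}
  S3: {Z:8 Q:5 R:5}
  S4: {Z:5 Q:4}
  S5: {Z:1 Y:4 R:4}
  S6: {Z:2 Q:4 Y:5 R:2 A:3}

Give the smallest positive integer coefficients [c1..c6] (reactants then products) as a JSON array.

Coefficients: [6, 1, 1, 5, 4, 4]

Z: 6·8 = 48 | 1·3+1·8+5·5+4·1+4·2 = 48
Q: 6·8 = 48 | 1·7+1·5+5·4+4·0+4·4 = 48
Y: 6·6 = 36 | 1·0+1·0+5·0+4·4+4·5 = 36
R: 6·6 = 36 | 1·7+1·5+5·0+4·4+4·2 = 36
A: 6·2 = 12 | 1·0+1·0+5·0+4·0+4·3 = 12
gcd(6,1,1,5,4,4) = 1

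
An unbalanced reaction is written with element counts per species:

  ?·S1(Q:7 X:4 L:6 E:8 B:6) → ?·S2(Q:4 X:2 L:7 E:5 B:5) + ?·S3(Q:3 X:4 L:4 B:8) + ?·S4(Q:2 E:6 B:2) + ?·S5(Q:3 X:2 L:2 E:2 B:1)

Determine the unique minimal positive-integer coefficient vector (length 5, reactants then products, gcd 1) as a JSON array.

Coefficients: [5, 2, 1, 3, 6]

Q: 5·7 = 35 | 2·4+1·3+3·2+6·3 = 35
X: 5·4 = 20 | 2·2+1·4+3·0+6·2 = 20
L: 5·6 = 30 | 2·7+1·4+3·0+6·2 = 30
E: 5·8 = 40 | 2·5+1·0+3·6+6·2 = 40
B: 5·6 = 30 | 2·5+1·8+3·2+6·1 = 30
gcd(5,2,1,3,6) = 1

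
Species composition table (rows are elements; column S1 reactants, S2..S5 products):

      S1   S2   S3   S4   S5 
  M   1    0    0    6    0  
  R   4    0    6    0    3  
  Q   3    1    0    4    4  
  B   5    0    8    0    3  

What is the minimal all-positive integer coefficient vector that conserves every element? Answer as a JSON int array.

Coefficients: [6, 6, 3, 1, 2]

M: 6·1 = 6 | 6·0+3·0+1·6+2·0 = 6
R: 6·4 = 24 | 6·0+3·6+1·0+2·3 = 24
Q: 6·3 = 18 | 6·1+3·0+1·4+2·4 = 18
B: 6·5 = 30 | 6·0+3·8+1·0+2·3 = 30
gcd(6,6,3,1,2) = 1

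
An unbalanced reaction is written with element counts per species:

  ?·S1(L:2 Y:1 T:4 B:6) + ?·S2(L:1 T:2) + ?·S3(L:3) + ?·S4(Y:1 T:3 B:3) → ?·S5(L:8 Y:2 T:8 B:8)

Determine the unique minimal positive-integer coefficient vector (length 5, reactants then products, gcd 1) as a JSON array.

Coefficients: [2, 2, 6, 4, 3]

L: 2·2+2·1+6·3+4·0 = 24 | 3·8 = 24
Y: 2·1+2·0+6·0+4·1 = 6 | 3·2 = 6
T: 2·4+2·2+6·0+4·3 = 24 | 3·8 = 24
B: 2·6+2·0+6·0+4·3 = 24 | 3·8 = 24
gcd(2,2,6,4,3) = 1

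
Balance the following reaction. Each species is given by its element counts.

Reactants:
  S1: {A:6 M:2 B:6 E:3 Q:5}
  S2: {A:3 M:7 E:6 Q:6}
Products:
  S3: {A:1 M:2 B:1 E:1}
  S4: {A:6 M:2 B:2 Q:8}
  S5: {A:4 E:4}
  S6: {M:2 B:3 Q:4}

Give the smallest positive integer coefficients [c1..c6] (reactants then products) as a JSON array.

A: 4·6+2·3 = 30 | 4·1+1·6+5·4+6·0 = 30
M: 4·2+2·7 = 22 | 4·2+1·2+5·0+6·2 = 22
B: 4·6+2·0 = 24 | 4·1+1·2+5·0+6·3 = 24
E: 4·3+2·6 = 24 | 4·1+1·0+5·4+6·0 = 24
Q: 4·5+2·6 = 32 | 4·0+1·8+5·0+6·4 = 32
gcd(4,2,4,1,5,6) = 1

Coefficients: [4, 2, 4, 1, 5, 6]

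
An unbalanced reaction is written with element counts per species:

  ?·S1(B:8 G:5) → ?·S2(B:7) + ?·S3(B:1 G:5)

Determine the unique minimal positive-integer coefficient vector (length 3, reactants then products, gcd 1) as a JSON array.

Coefficients: [1, 1, 1]

B: 1·8 = 8 | 1·7+1·1 = 8
G: 1·5 = 5 | 1·0+1·5 = 5
gcd(1,1,1) = 1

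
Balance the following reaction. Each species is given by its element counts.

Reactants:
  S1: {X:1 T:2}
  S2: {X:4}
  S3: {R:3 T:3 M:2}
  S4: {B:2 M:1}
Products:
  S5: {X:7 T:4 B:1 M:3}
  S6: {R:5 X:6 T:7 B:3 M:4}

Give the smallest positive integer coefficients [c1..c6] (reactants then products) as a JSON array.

Coefficients: [5, 5, 5, 5, 1, 3]

R: 5·0+5·0+5·3+5·0 = 15 | 1·0+3·5 = 15
X: 5·1+5·4+5·0+5·0 = 25 | 1·7+3·6 = 25
T: 5·2+5·0+5·3+5·0 = 25 | 1·4+3·7 = 25
B: 5·0+5·0+5·0+5·2 = 10 | 1·1+3·3 = 10
M: 5·0+5·0+5·2+5·1 = 15 | 1·3+3·4 = 15
gcd(5,5,5,5,1,3) = 1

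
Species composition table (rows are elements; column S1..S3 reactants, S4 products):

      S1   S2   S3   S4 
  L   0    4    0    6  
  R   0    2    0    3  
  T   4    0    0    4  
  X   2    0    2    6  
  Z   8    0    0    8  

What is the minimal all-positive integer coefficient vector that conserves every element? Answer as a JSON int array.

Coefficients: [2, 3, 4, 2]

L: 2·0+3·4+4·0 = 12 | 2·6 = 12
R: 2·0+3·2+4·0 = 6 | 2·3 = 6
T: 2·4+3·0+4·0 = 8 | 2·4 = 8
X: 2·2+3·0+4·2 = 12 | 2·6 = 12
Z: 2·8+3·0+4·0 = 16 | 2·8 = 16
gcd(2,3,4,2) = 1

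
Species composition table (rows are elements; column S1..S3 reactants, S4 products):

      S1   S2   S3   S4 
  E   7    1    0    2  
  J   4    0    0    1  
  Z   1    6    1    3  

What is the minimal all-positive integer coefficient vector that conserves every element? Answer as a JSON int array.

Coefficients: [1, 1, 5, 4]

E: 1·7+1·1+5·0 = 8 | 4·2 = 8
J: 1·4+1·0+5·0 = 4 | 4·1 = 4
Z: 1·1+1·6+5·1 = 12 | 4·3 = 12
gcd(1,1,5,4) = 1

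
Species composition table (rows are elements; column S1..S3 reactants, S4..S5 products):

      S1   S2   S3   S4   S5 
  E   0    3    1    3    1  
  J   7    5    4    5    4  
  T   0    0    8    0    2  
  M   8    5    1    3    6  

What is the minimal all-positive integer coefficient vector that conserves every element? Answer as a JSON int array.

Coefficients: [1, 6, 1, 5, 4]

E: 1·0+6·3+1·1 = 19 | 5·3+4·1 = 19
J: 1·7+6·5+1·4 = 41 | 5·5+4·4 = 41
T: 1·0+6·0+1·8 = 8 | 5·0+4·2 = 8
M: 1·8+6·5+1·1 = 39 | 5·3+4·6 = 39
gcd(1,6,1,5,4) = 1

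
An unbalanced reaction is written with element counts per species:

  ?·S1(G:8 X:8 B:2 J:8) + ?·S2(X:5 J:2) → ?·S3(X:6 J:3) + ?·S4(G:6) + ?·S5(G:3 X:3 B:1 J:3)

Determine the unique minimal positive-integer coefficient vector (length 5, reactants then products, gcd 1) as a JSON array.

Coefficients: [3, 6, 6, 1, 6]

G: 3·8+6·0 = 24 | 6·0+1·6+6·3 = 24
X: 3·8+6·5 = 54 | 6·6+1·0+6·3 = 54
B: 3·2+6·0 = 6 | 6·0+1·0+6·1 = 6
J: 3·8+6·2 = 36 | 6·3+1·0+6·3 = 36
gcd(3,6,6,1,6) = 1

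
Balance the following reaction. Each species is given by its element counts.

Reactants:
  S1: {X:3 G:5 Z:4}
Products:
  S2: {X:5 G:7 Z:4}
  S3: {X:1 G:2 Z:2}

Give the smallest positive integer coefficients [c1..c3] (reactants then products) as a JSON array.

X: 3·3 = 9 | 1·5+4·1 = 9
G: 3·5 = 15 | 1·7+4·2 = 15
Z: 3·4 = 12 | 1·4+4·2 = 12
gcd(3,1,4) = 1

Coefficients: [3, 1, 4]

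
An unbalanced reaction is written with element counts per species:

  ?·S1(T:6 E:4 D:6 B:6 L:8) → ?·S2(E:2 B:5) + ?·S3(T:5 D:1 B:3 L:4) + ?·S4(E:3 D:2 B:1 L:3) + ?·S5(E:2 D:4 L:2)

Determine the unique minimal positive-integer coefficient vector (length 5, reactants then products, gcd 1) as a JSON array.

T: 5·6 = 30 | 2·0+6·5+2·0+5·0 = 30
E: 5·4 = 20 | 2·2+6·0+2·3+5·2 = 20
D: 5·6 = 30 | 2·0+6·1+2·2+5·4 = 30
B: 5·6 = 30 | 2·5+6·3+2·1+5·0 = 30
L: 5·8 = 40 | 2·0+6·4+2·3+5·2 = 40
gcd(5,2,6,2,5) = 1

Coefficients: [5, 2, 6, 2, 5]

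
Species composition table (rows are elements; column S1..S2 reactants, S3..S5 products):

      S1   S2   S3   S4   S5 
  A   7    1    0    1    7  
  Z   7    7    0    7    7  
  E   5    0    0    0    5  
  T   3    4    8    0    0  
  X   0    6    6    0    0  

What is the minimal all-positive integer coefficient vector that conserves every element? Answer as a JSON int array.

A: 4·7+3·1 = 31 | 3·0+3·1+4·7 = 31
Z: 4·7+3·7 = 49 | 3·0+3·7+4·7 = 49
E: 4·5+3·0 = 20 | 3·0+3·0+4·5 = 20
T: 4·3+3·4 = 24 | 3·8+3·0+4·0 = 24
X: 4·0+3·6 = 18 | 3·6+3·0+4·0 = 18
gcd(4,3,3,3,4) = 1

Coefficients: [4, 3, 3, 3, 4]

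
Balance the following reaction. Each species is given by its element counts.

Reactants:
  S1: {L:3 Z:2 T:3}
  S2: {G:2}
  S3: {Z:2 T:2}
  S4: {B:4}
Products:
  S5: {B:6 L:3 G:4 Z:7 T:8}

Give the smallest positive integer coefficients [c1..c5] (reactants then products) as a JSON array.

B: 2·0+4·0+5·0+3·4 = 12 | 2·6 = 12
L: 2·3+4·0+5·0+3·0 = 6 | 2·3 = 6
G: 2·0+4·2+5·0+3·0 = 8 | 2·4 = 8
Z: 2·2+4·0+5·2+3·0 = 14 | 2·7 = 14
T: 2·3+4·0+5·2+3·0 = 16 | 2·8 = 16
gcd(2,4,5,3,2) = 1

Coefficients: [2, 4, 5, 3, 2]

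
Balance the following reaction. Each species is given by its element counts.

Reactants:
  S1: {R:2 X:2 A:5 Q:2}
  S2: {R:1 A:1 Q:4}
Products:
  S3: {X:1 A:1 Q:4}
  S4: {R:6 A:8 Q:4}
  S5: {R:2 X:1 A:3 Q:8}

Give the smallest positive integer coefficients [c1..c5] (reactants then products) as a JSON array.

R: 2·2+6·1 = 10 | 2·0+1·6+2·2 = 10
X: 2·2+6·0 = 4 | 2·1+1·0+2·1 = 4
A: 2·5+6·1 = 16 | 2·1+1·8+2·3 = 16
Q: 2·2+6·4 = 28 | 2·4+1·4+2·8 = 28
gcd(2,6,2,1,2) = 1

Coefficients: [2, 6, 2, 1, 2]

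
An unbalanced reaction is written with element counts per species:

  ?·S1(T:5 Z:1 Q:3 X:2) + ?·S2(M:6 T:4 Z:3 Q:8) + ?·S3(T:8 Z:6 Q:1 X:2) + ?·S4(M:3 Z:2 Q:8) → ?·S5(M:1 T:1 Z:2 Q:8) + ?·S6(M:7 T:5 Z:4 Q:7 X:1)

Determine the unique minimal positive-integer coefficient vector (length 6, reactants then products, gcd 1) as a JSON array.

M: 1·0+3·6+1·0+5·3 = 33 | 5·1+4·7 = 33
T: 1·5+3·4+1·8+5·0 = 25 | 5·1+4·5 = 25
Z: 1·1+3·3+1·6+5·2 = 26 | 5·2+4·4 = 26
Q: 1·3+3·8+1·1+5·8 = 68 | 5·8+4·7 = 68
X: 1·2+3·0+1·2+5·0 = 4 | 5·0+4·1 = 4
gcd(1,3,1,5,5,4) = 1

Coefficients: [1, 3, 1, 5, 5, 4]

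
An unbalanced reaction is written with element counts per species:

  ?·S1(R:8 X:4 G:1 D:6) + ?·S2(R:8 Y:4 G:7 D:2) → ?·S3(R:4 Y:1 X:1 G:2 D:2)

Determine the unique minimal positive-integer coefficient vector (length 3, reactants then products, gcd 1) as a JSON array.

Coefficients: [1, 1, 4]

R: 1·8+1·8 = 16 | 4·4 = 16
Y: 1·0+1·4 = 4 | 4·1 = 4
X: 1·4+1·0 = 4 | 4·1 = 4
G: 1·1+1·7 = 8 | 4·2 = 8
D: 1·6+1·2 = 8 | 4·2 = 8
gcd(1,1,4) = 1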